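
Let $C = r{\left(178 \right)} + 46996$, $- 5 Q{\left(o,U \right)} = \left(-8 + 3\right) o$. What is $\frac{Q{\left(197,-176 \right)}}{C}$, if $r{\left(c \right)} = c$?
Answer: $\frac{197}{47174} \approx 0.004176$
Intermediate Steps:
$Q{\left(o,U \right)} = o$ ($Q{\left(o,U \right)} = - \frac{\left(-8 + 3\right) o}{5} = - \frac{\left(-5\right) o}{5} = o$)
$C = 47174$ ($C = 178 + 46996 = 47174$)
$\frac{Q{\left(197,-176 \right)}}{C} = \frac{197}{47174}$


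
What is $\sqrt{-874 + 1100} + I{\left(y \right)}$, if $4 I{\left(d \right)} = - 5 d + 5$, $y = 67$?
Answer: $- \frac{165}{2} + \sqrt{226} \approx -67.467$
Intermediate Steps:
$I{\left(d \right)} = \frac{5}{4} - \frac{5 d}{4}$ ($I{\left(d \right)} = \frac{- 5 d + 5}{4} = \frac{5 - 5 d}{4} = \frac{5}{4} - \frac{5 d}{4}$)
$\sqrt{-874 + 1100} + I{\left(y \right)} = \sqrt{-874 + 1100} + \left(\frac{5}{4} - \frac{335}{4}\right) = \sqrt{226} + \left(\frac{5}{4} - \frac{335}{4}\right) = \sqrt{226} - \frac{165}{2} = - \frac{165}{2} + \sqrt{226}$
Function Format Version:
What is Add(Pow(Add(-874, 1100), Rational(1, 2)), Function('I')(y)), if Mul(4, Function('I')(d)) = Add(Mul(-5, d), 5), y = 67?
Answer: Add(Rational(-165, 2), Pow(226, Rational(1, 2))) ≈ -67.467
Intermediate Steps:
Function('I')(d) = Add(Rational(5, 4), Mul(Rational(-5, 4), d)) (Function('I')(d) = Mul(Rational(1, 4), Add(Mul(-5, d), 5)) = Mul(Rational(1, 4), Add(5, Mul(-5, d))) = Add(Rational(5, 4), Mul(Rational(-5, 4), d)))
Add(Pow(Add(-874, 1100), Rational(1, 2)), Function('I')(y)) = Add(Pow(Add(-874, 1100), Rational(1, 2)), Add(Rational(5, 4), Mul(Rational(-5, 4), 67))) = Add(Pow(226, Rational(1, 2)), Add(Rational(5, 4), Rational(-335, 4))) = Add(Pow(226, Rational(1, 2)), Rational(-165, 2)) = Add(Rational(-165, 2), Pow(226, Rational(1, 2)))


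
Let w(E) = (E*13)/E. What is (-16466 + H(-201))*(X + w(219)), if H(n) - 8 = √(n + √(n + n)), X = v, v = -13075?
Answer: 214974396 - 13062*√(-201 + I*√402) ≈ 2.1497e+8 - 1.8542e+5*I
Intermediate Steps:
X = -13075
w(E) = 13 (w(E) = (13*E)/E = 13)
H(n) = 8 + √(n + √2*√n) (H(n) = 8 + √(n + √(n + n)) = 8 + √(n + √(2*n)) = 8 + √(n + √2*√n))
(-16466 + H(-201))*(X + w(219)) = (-16466 + (8 + √(-201 + √2*√(-201))))*(-13075 + 13) = (-16466 + (8 + √(-201 + √2*(I*√201))))*(-13062) = (-16466 + (8 + √(-201 + I*√402)))*(-13062) = (-16458 + √(-201 + I*√402))*(-13062) = 214974396 - 13062*√(-201 + I*√402)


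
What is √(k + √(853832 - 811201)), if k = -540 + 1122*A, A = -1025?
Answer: √(-1150590 + √42631) ≈ 1072.6*I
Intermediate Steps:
k = -1150590 (k = -540 + 1122*(-1025) = -540 - 1150050 = -1150590)
√(k + √(853832 - 811201)) = √(-1150590 + √(853832 - 811201)) = √(-1150590 + √42631)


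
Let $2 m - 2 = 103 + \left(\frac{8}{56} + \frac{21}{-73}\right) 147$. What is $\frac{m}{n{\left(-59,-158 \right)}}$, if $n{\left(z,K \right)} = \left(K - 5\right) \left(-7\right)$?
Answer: $\frac{873}{23798} \approx 0.036684$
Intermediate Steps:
$n{\left(z,K \right)} = 35 - 7 K$ ($n{\left(z,K \right)} = \left(-5 + K\right) \left(-7\right) = 35 - 7 K$)
$m = \frac{6111}{146}$ ($m = 1 + \frac{103 + \left(\frac{8}{56} + \frac{21}{-73}\right) 147}{2} = 1 + \frac{103 + \left(8 \cdot \frac{1}{56} + 21 \left(- \frac{1}{73}\right)\right) 147}{2} = 1 + \frac{103 + \left(\frac{1}{7} - \frac{21}{73}\right) 147}{2} = 1 + \frac{103 - \frac{1554}{73}}{2} = 1 + \frac{1}{2} \cdot \frac{5965}{73} = 1 + \frac{5965}{146} = \frac{6111}{146} \approx 41.856$)
$\frac{m}{n{\left(-59,-158 \right)}} = \frac{6111}{146 \left(35 - -1106\right)} = \frac{6111}{146 \left(35 + 1106\right)} = \frac{6111}{146 \cdot 1141} = \frac{6111}{146} \cdot \frac{1}{1141} = \frac{873}{23798}$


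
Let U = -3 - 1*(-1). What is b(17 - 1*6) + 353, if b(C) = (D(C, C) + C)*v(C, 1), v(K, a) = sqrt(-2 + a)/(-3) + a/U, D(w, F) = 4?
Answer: 691/2 - 5*I ≈ 345.5 - 5.0*I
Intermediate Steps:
U = -2 (U = -3 + 1 = -2)
v(K, a) = -a/2 - sqrt(-2 + a)/3 (v(K, a) = sqrt(-2 + a)/(-3) + a/(-2) = sqrt(-2 + a)*(-1/3) + a*(-1/2) = -sqrt(-2 + a)/3 - a/2 = -a/2 - sqrt(-2 + a)/3)
b(C) = (4 + C)*(-1/2 - I/3) (b(C) = (4 + C)*(-1/2*1 - sqrt(-2 + 1)/3) = (4 + C)*(-1/2 - I/3))
b(17 - 1*6) + 353 = -(3 + 2*I)*(4 + (17 - 1*6))/6 + 353 = -(3 + 2*I)*(4 + (17 - 6))/6 + 353 = -(3 + 2*I)*(4 + 11)/6 + 353 = -1/6*(3 + 2*I)*15 + 353 = (-15/2 - 5*I) + 353 = 691/2 - 5*I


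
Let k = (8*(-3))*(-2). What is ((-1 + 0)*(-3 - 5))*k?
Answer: 384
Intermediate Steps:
k = 48 (k = -24*(-2) = 48)
((-1 + 0)*(-3 - 5))*k = ((-1 + 0)*(-3 - 5))*48 = -1*(-8)*48 = 8*48 = 384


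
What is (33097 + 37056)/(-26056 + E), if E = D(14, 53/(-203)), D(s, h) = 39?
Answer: -70153/26017 ≈ -2.6964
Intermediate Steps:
E = 39
(33097 + 37056)/(-26056 + E) = (33097 + 37056)/(-26056 + 39) = 70153/(-26017) = 70153*(-1/26017) = -70153/26017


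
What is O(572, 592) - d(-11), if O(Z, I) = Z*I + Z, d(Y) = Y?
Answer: 339207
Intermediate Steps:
O(Z, I) = Z + I*Z (O(Z, I) = I*Z + Z = Z + I*Z)
O(572, 592) - d(-11) = 572*(1 + 592) - 1*(-11) = 572*593 + 11 = 339196 + 11 = 339207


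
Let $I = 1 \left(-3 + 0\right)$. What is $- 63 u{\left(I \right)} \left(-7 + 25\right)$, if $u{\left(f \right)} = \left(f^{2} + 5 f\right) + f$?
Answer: $10206$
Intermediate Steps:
$I = -3$ ($I = 1 \left(-3\right) = -3$)
$u{\left(f \right)} = f^{2} + 6 f$
$- 63 u{\left(I \right)} \left(-7 + 25\right) = - 63 \left(- 3 \left(6 - 3\right)\right) \left(-7 + 25\right) = - 63 \left(\left(-3\right) 3\right) 18 = \left(-63\right) \left(-9\right) 18 = 567 \cdot 18 = 10206$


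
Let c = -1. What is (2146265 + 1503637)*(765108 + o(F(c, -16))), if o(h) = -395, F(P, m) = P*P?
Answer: 2791127508126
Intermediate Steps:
F(P, m) = P²
(2146265 + 1503637)*(765108 + o(F(c, -16))) = (2146265 + 1503637)*(765108 - 395) = 3649902*764713 = 2791127508126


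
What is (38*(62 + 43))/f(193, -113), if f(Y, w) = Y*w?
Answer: -3990/21809 ≈ -0.18295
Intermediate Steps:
(38*(62 + 43))/f(193, -113) = (38*(62 + 43))/((193*(-113))) = (38*105)/(-21809) = 3990*(-1/21809) = -3990/21809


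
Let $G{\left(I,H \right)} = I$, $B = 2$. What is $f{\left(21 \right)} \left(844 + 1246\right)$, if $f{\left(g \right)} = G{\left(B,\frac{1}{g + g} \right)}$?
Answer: $4180$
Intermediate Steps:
$f{\left(g \right)} = 2$
$f{\left(21 \right)} \left(844 + 1246\right) = 2 \left(844 + 1246\right) = 2 \cdot 2090 = 4180$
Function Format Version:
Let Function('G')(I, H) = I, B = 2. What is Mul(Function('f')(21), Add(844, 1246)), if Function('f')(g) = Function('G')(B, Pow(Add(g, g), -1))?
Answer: 4180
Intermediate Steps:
Function('f')(g) = 2
Mul(Function('f')(21), Add(844, 1246)) = Mul(2, Add(844, 1246)) = Mul(2, 2090) = 4180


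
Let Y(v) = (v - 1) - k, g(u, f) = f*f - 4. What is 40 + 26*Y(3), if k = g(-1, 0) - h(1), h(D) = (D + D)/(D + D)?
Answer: 222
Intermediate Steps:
h(D) = 1 (h(D) = (2*D)/((2*D)) = (2*D)*(1/(2*D)) = 1)
g(u, f) = -4 + f**2 (g(u, f) = f**2 - 4 = -4 + f**2)
k = -5 (k = (-4 + 0**2) - 1*1 = (-4 + 0) - 1 = -4 - 1 = -5)
Y(v) = 4 + v (Y(v) = (v - 1) - 1*(-5) = (-1 + v) + 5 = 4 + v)
40 + 26*Y(3) = 40 + 26*(4 + 3) = 40 + 26*7 = 40 + 182 = 222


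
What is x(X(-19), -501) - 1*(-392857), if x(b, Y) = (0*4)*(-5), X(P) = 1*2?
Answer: 392857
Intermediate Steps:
X(P) = 2
x(b, Y) = 0 (x(b, Y) = 0*(-5) = 0)
x(X(-19), -501) - 1*(-392857) = 0 - 1*(-392857) = 0 + 392857 = 392857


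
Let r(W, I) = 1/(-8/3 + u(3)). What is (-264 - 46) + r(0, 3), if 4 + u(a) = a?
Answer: -3413/11 ≈ -310.27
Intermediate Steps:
u(a) = -4 + a
r(W, I) = -3/11 (r(W, I) = 1/(-8/3 + (-4 + 3)) = 1/(-8*⅓ - 1) = 1/(-8/3 - 1) = 1/(-11/3) = -3/11)
(-264 - 46) + r(0, 3) = (-264 - 46) - 3/11 = -310 - 3/11 = -3413/11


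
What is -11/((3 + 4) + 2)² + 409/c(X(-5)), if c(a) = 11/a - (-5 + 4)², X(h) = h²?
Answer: -828379/1134 ≈ -730.49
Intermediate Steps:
c(a) = -1 + 11/a (c(a) = 11/a - 1*(-1)² = 11/a - 1*1 = 11/a - 1 = -1 + 11/a)
-11/((3 + 4) + 2)² + 409/c(X(-5)) = -11/((3 + 4) + 2)² + 409/(((11 - 1*(-5)²)/((-5)²))) = -11/(7 + 2)² + 409/(((11 - 1*25)/25)) = -11/(9²) + 409/(((11 - 25)/25)) = -11/81 + 409/(((1/25)*(-14))) = -11*1/81 + 409/(-14/25) = -11/81 + 409*(-25/14) = -11/81 - 10225/14 = -828379/1134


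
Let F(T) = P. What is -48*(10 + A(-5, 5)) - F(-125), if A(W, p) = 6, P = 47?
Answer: -815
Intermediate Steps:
F(T) = 47
-48*(10 + A(-5, 5)) - F(-125) = -48*(10 + 6) - 1*47 = -48*16 - 47 = -768 - 47 = -815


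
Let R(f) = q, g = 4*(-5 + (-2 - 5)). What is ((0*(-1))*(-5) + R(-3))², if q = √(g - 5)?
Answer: -53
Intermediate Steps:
g = -48 (g = 4*(-5 - 7) = 4*(-12) = -48)
q = I*√53 (q = √(-48 - 5) = √(-53) = I*√53 ≈ 7.2801*I)
R(f) = I*√53
((0*(-1))*(-5) + R(-3))² = ((0*(-1))*(-5) + I*√53)² = (0*(-5) + I*√53)² = (0 + I*√53)² = (I*√53)² = -53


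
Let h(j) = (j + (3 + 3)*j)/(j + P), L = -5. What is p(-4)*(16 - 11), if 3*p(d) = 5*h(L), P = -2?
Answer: 125/3 ≈ 41.667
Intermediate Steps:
h(j) = 7*j/(-2 + j) (h(j) = (j + (3 + 3)*j)/(j - 2) = (j + 6*j)/(-2 + j) = (7*j)/(-2 + j) = 7*j/(-2 + j))
p(d) = 25/3 (p(d) = (5*(7*(-5)/(-2 - 5)))/3 = (5*(7*(-5)/(-7)))/3 = (5*(7*(-5)*(-⅐)))/3 = (5*5)/3 = (⅓)*25 = 25/3)
p(-4)*(16 - 11) = 25*(16 - 11)/3 = (25/3)*5 = 125/3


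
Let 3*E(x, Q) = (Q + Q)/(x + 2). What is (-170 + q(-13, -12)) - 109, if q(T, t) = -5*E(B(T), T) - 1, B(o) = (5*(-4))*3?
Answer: -24425/87 ≈ -280.75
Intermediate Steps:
B(o) = -60 (B(o) = -20*3 = -60)
E(x, Q) = 2*Q/(3*(2 + x)) (E(x, Q) = ((Q + Q)/(x + 2))/3 = ((2*Q)/(2 + x))/3 = (2*Q/(2 + x))/3 = 2*Q/(3*(2 + x)))
q(T, t) = -1 + 5*T/87 (q(T, t) = -10*T/(3*(2 - 60)) - 1 = -10*T/(3*(-58)) - 1 = -10*T*(-1)/(3*58) - 1 = -(-5)*T/87 - 1 = 5*T/87 - 1 = -1 + 5*T/87)
(-170 + q(-13, -12)) - 109 = (-170 + (-1 + (5/87)*(-13))) - 109 = (-170 + (-1 - 65/87)) - 109 = (-170 - 152/87) - 109 = -14942/87 - 109 = -24425/87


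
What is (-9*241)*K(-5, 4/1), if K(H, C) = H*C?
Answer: 43380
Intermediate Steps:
K(H, C) = C*H
(-9*241)*K(-5, 4/1) = (-9*241)*((4/1)*(-5)) = -2169*4*1*(-5) = -8676*(-5) = -2169*(-20) = 43380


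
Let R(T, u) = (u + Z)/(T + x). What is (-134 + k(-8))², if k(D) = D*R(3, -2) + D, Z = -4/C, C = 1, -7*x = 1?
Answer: 391876/25 ≈ 15675.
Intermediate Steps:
x = -⅐ (x = -⅐*1 = -⅐ ≈ -0.14286)
Z = -4 (Z = -4/1 = -4*1 = -4)
R(T, u) = (-4 + u)/(-⅐ + T) (R(T, u) = (u - 4)/(T - ⅐) = (-4 + u)/(-⅐ + T))
k(D) = -11*D/10 (k(D) = D*(7*(-4 - 2)/(-1 + 7*3)) + D = D*(7*(-6)/(-1 + 21)) + D = D*(7*(-6)/20) + D = D*(7*(1/20)*(-6)) + D = D*(-21/10) + D = -21*D/10 + D = -11*D/10)
(-134 + k(-8))² = (-134 - 11/10*(-8))² = (-134 + 44/5)² = (-626/5)² = 391876/25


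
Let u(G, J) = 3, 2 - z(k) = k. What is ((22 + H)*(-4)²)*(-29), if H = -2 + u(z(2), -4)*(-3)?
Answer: -5104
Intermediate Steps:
z(k) = 2 - k
H = -11 (H = -2 + 3*(-3) = -2 - 9 = -11)
((22 + H)*(-4)²)*(-29) = ((22 - 11)*(-4)²)*(-29) = (11*16)*(-29) = 176*(-29) = -5104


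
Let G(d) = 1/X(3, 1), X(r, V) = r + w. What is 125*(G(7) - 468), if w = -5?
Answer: -117125/2 ≈ -58563.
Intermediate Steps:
X(r, V) = -5 + r (X(r, V) = r - 5 = -5 + r)
G(d) = -1/2 (G(d) = 1/(-5 + 3) = 1/(-2) = -1/2)
125*(G(7) - 468) = 125*(-1/2 - 468) = 125*(-937/2) = -117125/2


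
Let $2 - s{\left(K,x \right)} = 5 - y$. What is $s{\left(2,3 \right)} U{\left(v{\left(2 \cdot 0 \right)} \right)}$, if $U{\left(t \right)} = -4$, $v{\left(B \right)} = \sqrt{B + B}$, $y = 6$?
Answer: $-12$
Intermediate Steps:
$s{\left(K,x \right)} = 3$ ($s{\left(K,x \right)} = 2 - \left(5 - 6\right) = 2 - -1 = 2 + 1 = 3$)
$v{\left(B \right)} = \sqrt{2} \sqrt{B}$ ($v{\left(B \right)} = \sqrt{2 B} = \sqrt{2} \sqrt{B}$)
$s{\left(2,3 \right)} U{\left(v{\left(2 \cdot 0 \right)} \right)} = 3 \left(-4\right) = -12$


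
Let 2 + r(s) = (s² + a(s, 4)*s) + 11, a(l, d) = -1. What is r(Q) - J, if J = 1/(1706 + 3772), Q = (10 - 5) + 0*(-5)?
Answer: 158861/5478 ≈ 29.000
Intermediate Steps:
Q = 5 (Q = 5 + 0 = 5)
r(s) = 9 + s² - s (r(s) = -2 + ((s² - s) + 11) = -2 + (11 + s² - s) = 9 + s² - s)
J = 1/5478 ≈ 0.00018255
r(Q) - J = (9 + 5² - 1*5) - 1*1/5478 = (9 + 25 - 5) - 1/5478 = 29 - 1/5478 = 158861/5478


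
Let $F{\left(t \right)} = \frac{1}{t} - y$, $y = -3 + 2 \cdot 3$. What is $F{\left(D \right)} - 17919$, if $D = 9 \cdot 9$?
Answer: $- \frac{1451681}{81} \approx -17922.0$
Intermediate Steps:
$y = 3$ ($y = -3 + 6 = 3$)
$D = 81$
$F{\left(t \right)} = -3 + \frac{1}{t}$ ($F{\left(t \right)} = \frac{1}{t} - 3 = -3 + \frac{1}{t}$)
$F{\left(D \right)} - 17919 = \left(-3 + \frac{1}{81}\right) - 17919 = - \frac{242}{81} - 17919 = - \frac{1451681}{81}$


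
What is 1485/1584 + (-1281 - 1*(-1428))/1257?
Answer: 7069/6704 ≈ 1.0544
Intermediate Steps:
1485/1584 + (-1281 - 1*(-1428))/1257 = 1485*(1/1584) + (-1281 + 1428)*(1/1257) = 15/16 + 147*(1/1257) = 15/16 + 49/419 = 7069/6704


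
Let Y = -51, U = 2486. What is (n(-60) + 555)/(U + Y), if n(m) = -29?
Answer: 526/2435 ≈ 0.21602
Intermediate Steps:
(n(-60) + 555)/(U + Y) = (-29 + 555)/(2486 - 51) = 526/2435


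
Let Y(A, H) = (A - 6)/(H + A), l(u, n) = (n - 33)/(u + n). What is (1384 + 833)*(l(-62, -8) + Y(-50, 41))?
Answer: 3169571/210 ≈ 15093.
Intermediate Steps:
l(u, n) = (-33 + n)/(n + u)
Y(A, H) = (-6 + A)/(A + H)
(1384 + 833)*(l(-62, -8) + Y(-50, 41)) = (1384 + 833)*((-33 - 8)/(-8 - 62) + (-6 - 50)/(-50 + 41)) = 2217*(-41/(-70) - 56/(-9)) = 2217*(-1/70*(-41) - 1/9*(-56)) = 2217*(41/70 + 56/9) = 2217*(4289/630) = 3169571/210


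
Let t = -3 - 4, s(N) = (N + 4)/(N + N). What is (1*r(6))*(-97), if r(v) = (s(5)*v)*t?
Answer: 18333/5 ≈ 3666.6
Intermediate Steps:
s(N) = (4 + N)/(2*N) (s(N) = (4 + N)/((2*N)) = (4 + N)*(1/(2*N)) = (4 + N)/(2*N))
t = -7
r(v) = -63*v/10 (r(v) = (((½)*(4 + 5)/5)*v)*(-7) = (((½)*(⅕)*9)*v)*(-7) = (9*v/10)*(-7) = -63*v/10)
(1*r(6))*(-97) = (1*(-63/10*6))*(-97) = (1*(-189/5))*(-97) = -189/5*(-97) = 18333/5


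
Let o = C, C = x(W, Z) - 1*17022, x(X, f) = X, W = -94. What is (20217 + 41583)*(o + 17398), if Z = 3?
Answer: 17427600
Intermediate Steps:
C = -17116 (C = -94 - 1*17022 = -94 - 17022 = -17116)
o = -17116
(20217 + 41583)*(o + 17398) = (20217 + 41583)*(-17116 + 17398) = 61800*282 = 17427600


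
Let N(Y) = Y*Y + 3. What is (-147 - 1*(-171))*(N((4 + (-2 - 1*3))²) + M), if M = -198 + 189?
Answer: -120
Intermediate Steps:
N(Y) = 3 + Y² (N(Y) = Y² + 3 = 3 + Y²)
M = -9
(-147 - 1*(-171))*(N((4 + (-2 - 1*3))²) + M) = (-147 - 1*(-171))*((3 + ((4 + (-2 - 1*3))²)²) - 9) = (-147 + 171)*((3 + ((4 + (-2 - 3))²)²) - 9) = 24*((3 + ((4 - 5)²)²) - 9) = 24*((3 + ((-1)²)²) - 9) = 24*((3 + 1²) - 9) = 24*((3 + 1) - 9) = 24*(4 - 9) = 24*(-5) = -120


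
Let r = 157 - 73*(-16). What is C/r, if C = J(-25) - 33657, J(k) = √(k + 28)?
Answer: -33657/1325 + √3/1325 ≈ -25.400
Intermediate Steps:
J(k) = √(28 + k)
r = 1325 (r = 157 + 1168 = 1325)
C = -33657 + √3 (C = √(28 - 25) - 33657 = √3 - 33657 = -33657 + √3 ≈ -33655.)
C/r = (-33657 + √3)/1325 = (-33657 + √3)*(1/1325) = -33657/1325 + √3/1325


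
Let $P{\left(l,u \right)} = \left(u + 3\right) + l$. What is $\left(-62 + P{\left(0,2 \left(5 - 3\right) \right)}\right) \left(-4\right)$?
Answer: $220$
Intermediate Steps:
$P{\left(l,u \right)} = 3 + l + u$ ($P{\left(l,u \right)} = \left(3 + u\right) + l = 3 + l + u$)
$\left(-62 + P{\left(0,2 \left(5 - 3\right) \right)}\right) \left(-4\right) = \left(-62 + \left(3 + 0 + 2 \left(5 - 3\right)\right)\right) \left(-4\right) = \left(-62 + \left(3 + 0 + 2 \cdot 2\right)\right) \left(-4\right) = \left(-62 + \left(3 + 0 + 4\right)\right) \left(-4\right) = \left(-62 + 7\right) \left(-4\right) = \left(-55\right) \left(-4\right) = 220$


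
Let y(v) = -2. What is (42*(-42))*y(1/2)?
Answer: 3528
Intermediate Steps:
(42*(-42))*y(1/2) = (42*(-42))*(-2) = -1764*(-2) = 3528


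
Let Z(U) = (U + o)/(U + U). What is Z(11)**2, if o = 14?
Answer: 625/484 ≈ 1.2913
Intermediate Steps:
Z(U) = (14 + U)/(2*U) (Z(U) = (U + 14)/(U + U) = (14 + U)/((2*U)) = (14 + U)*(1/(2*U)) = (14 + U)/(2*U))
Z(11)**2 = ((1/2)*(14 + 11)/11)**2 = ((1/2)*(1/11)*25)**2 = (25/22)**2 = 625/484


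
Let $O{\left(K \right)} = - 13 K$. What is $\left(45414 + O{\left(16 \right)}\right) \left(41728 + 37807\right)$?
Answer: $3595459210$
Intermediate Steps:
$\left(45414 + O{\left(16 \right)}\right) \left(41728 + 37807\right) = \left(45414 - 208\right) \left(41728 + 37807\right) = \left(45414 - 208\right) 79535 = 45206 \cdot 79535 = 3595459210$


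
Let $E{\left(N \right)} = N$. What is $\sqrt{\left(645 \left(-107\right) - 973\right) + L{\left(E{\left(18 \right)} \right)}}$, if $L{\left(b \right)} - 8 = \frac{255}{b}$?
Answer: $\frac{i \sqrt{2518770}}{6} \approx 264.51 i$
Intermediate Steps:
$L{\left(b \right)} = 8 + \frac{255}{b}$
$\sqrt{\left(645 \left(-107\right) - 973\right) + L{\left(E{\left(18 \right)} \right)}} = \sqrt{\left(645 \left(-107\right) - 973\right) + \left(8 + \frac{255}{18}\right)} = \sqrt{\left(-69015 - 973\right) + \left(8 + 255 \cdot \frac{1}{18}\right)} = \sqrt{-69988 + \left(8 + \frac{85}{6}\right)} = \sqrt{-69988 + \frac{133}{6}} = \sqrt{- \frac{419795}{6}} = \frac{i \sqrt{2518770}}{6}$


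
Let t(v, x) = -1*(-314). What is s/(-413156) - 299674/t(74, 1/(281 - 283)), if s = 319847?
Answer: -61956271551/64865492 ≈ -955.15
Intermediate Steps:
t(v, x) = 314
s/(-413156) - 299674/t(74, 1/(281 - 283)) = 319847/(-413156) - 299674/314 = 319847*(-1/413156) - 299674*1/314 = -319847/413156 - 149837/157 = -61956271551/64865492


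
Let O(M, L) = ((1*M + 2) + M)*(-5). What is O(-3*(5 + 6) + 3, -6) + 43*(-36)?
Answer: -1258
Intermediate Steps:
O(M, L) = -10 - 10*M (O(M, L) = ((M + 2) + M)*(-5) = ((2 + M) + M)*(-5) = (2 + 2*M)*(-5) = -10 - 10*M)
O(-3*(5 + 6) + 3, -6) + 43*(-36) = (-10 - 10*(-3*(5 + 6) + 3)) + 43*(-36) = (-10 - 10*(-3*11 + 3)) - 1548 = (-10 - 10*(-33 + 3)) - 1548 = (-10 - 10*(-30)) - 1548 = (-10 + 300) - 1548 = 290 - 1548 = -1258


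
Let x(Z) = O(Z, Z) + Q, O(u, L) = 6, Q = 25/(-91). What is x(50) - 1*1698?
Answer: -153997/91 ≈ -1692.3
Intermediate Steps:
Q = -25/91 (Q = 25*(-1/91) = -25/91 ≈ -0.27473)
x(Z) = 521/91 (x(Z) = 6 - 25/91 = 521/91)
x(50) - 1*1698 = 521/91 - 1*1698 = 521/91 - 1698 = -153997/91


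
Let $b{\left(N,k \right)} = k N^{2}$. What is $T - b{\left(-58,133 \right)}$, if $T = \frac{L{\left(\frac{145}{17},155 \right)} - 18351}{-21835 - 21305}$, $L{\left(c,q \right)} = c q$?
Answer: $- \frac{82030680767}{183345} \approx -4.4741 \cdot 10^{5}$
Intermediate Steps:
$T = \frac{72373}{183345}$ ($T = \frac{\frac{145}{17} \cdot 155 - 18351}{-21835 - 21305} = \frac{145 \cdot \frac{1}{17} \cdot 155 - 18351}{-43140} = \left(\frac{145}{17} \cdot 155 - 18351\right) \left(- \frac{1}{43140}\right) = \left(\frac{22475}{17} - 18351\right) \left(- \frac{1}{43140}\right) = \left(- \frac{289492}{17}\right) \left(- \frac{1}{43140}\right) = \frac{72373}{183345} \approx 0.39474$)
$T - b{\left(-58,133 \right)} = \frac{72373}{183345} - 133 \left(-58\right)^{2} = \frac{72373}{183345} - 133 \cdot 3364 = \frac{72373}{183345} - 447412 = - \frac{82030680767}{183345}$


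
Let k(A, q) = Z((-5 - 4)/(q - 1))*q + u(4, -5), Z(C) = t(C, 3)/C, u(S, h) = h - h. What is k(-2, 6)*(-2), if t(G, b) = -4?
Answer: -80/3 ≈ -26.667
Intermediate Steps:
u(S, h) = 0
Z(C) = -4/C
k(A, q) = q*(-4/9 + 4*q/9) (k(A, q) = (-4*(q - 1)/(-5 - 4))*q + 0 = (-(4/9 - 4*q/9))*q + 0 = (-4*(1/9 - q/9))*q + 0 = (-4/9 + 4*q/9)*q + 0 = q*(-4/9 + 4*q/9) + 0 = q*(-4/9 + 4*q/9))
k(-2, 6)*(-2) = ((4/9)*6*(-1 + 6))*(-2) = ((4/9)*6*5)*(-2) = (40/3)*(-2) = -80/3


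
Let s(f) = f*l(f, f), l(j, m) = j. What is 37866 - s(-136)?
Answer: 19370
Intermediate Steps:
s(f) = f² (s(f) = f*f = f²)
37866 - s(-136) = 37866 - 1*(-136)² = 37866 - 1*18496 = 37866 - 18496 = 19370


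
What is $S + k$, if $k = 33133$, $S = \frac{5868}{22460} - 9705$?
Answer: $\frac{131549687}{5615} \approx 23428.0$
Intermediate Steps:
$S = - \frac{54492108}{5615}$ ($S = 5868 \cdot \frac{1}{22460} - 9705 = \frac{1467}{5615} - 9705 = - \frac{54492108}{5615} \approx -9704.7$)
$S + k = - \frac{54492108}{5615} + 33133 = \frac{131549687}{5615}$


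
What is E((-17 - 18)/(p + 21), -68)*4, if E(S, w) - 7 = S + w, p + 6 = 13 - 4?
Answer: -1499/6 ≈ -249.83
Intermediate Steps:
p = 3 (p = -6 + (13 - 4) = -6 + 9 = 3)
E(S, w) = 7 + S + w (E(S, w) = 7 + (S + w) = 7 + S + w)
E((-17 - 18)/(p + 21), -68)*4 = (7 + (-17 - 18)/(3 + 21) - 68)*4 = (7 - 35/24 - 68)*4 = -1499/24*4 = -1499/6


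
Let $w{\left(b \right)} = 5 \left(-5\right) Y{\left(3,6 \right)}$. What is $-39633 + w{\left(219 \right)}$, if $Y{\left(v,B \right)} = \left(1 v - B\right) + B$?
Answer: $-39708$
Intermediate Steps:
$Y{\left(v,B \right)} = v$ ($Y{\left(v,B \right)} = \left(v - B\right) + B = v$)
$w{\left(b \right)} = -75$ ($w{\left(b \right)} = 5 \left(-5\right) 3 = \left(-25\right) 3 = -75$)
$-39633 + w{\left(219 \right)} = -39633 - 75 = -39708$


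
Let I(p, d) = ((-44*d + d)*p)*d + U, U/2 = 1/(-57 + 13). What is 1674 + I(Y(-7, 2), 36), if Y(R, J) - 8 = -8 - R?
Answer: -8545285/22 ≈ -3.8842e+5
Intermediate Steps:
U = -1/22 (U = 2/(-57 + 13) = 2/(-44) = 2*(-1/44) = -1/22 ≈ -0.045455)
Y(R, J) = -R (Y(R, J) = 8 + (-8 - R) = -R)
I(p, d) = -1/22 - 43*p*d² (I(p, d) = ((-44*d + d)*p)*d - 1/22 = ((-43*d)*p)*d - 1/22 = (-43*d*p)*d - 1/22 = -43*p*d² - 1/22 = -1/22 - 43*p*d²)
1674 + I(Y(-7, 2), 36) = 1674 + (-1/22 - 43*(-1*(-7))*36²) = 1674 + (-1/22 - 43*7*1296) = 1674 + (-1/22 - 390096) = 1674 - 8582113/22 = -8545285/22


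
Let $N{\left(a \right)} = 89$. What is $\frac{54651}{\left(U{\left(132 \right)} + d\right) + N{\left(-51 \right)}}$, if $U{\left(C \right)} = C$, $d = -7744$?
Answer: $- \frac{54651}{7523} \approx -7.2645$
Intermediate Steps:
$\frac{54651}{\left(U{\left(132 \right)} + d\right) + N{\left(-51 \right)}} = \frac{54651}{\left(132 - 7744\right) + 89} = \frac{54651}{-7612 + 89} = \frac{54651}{-7523} = 54651 \left(- \frac{1}{7523}\right) = - \frac{54651}{7523}$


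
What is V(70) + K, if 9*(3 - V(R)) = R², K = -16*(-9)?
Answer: -3577/9 ≈ -397.44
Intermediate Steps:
K = 144
V(R) = 3 - R²/9
V(70) + K = (3 - ⅑*70²) + 144 = (3 - ⅑*4900) + 144 = (3 - 4900/9) + 144 = -4873/9 + 144 = -3577/9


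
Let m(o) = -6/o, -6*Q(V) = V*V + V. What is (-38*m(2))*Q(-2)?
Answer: -38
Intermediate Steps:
Q(V) = -V/6 - V²/6 (Q(V) = -(V*V + V)/6 = -(V² + V)/6 = -(V + V²)/6 = -V/6 - V²/6)
(-38*m(2))*Q(-2) = (-(-228)/2)*(-⅙*(-2)*(1 - 2)) = (-(-228)/2)*(-⅙*(-2)*(-1)) = -38*(-3)*(-⅓) = 114*(-⅓) = -38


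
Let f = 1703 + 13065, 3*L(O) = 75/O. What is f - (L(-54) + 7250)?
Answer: 405997/54 ≈ 7518.5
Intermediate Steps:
L(O) = 25/O (L(O) = (75/O)/3 = 25/O)
f = 14768
f - (L(-54) + 7250) = 14768 - (25/(-54) + 7250) = 14768 - (25*(-1/54) + 7250) = 14768 - (-25/54 + 7250) = 14768 - 1*391475/54 = 14768 - 391475/54 = 405997/54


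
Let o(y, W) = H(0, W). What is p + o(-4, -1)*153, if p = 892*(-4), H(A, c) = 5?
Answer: -2803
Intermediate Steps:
o(y, W) = 5
p = -3568
p + o(-4, -1)*153 = -3568 + 5*153 = -3568 + 765 = -2803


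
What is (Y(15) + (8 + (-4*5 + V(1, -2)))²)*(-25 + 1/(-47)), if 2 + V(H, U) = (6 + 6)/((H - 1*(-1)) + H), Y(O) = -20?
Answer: -94080/47 ≈ -2001.7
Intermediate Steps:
V(H, U) = -2 + 12/(1 + 2*H) (V(H, U) = -2 + (6 + 6)/((H - 1*(-1)) + H) = -2 + 12/((H + 1) + H) = -2 + 12/((1 + H) + H) = -2 + 12/(1 + 2*H))
(Y(15) + (8 + (-4*5 + V(1, -2)))²)*(-25 + 1/(-47)) = (-20 + (8 + (-4*5 + 2*(5 - 2*1)/(1 + 2*1)))²)*(-25 + 1/(-47)) = (-20 + (8 + (-20 + 2*(5 - 2)/(1 + 2)))²)*(-25 - 1/47) = (-20 + (8 + (-20 + 2*3/3))²)*(-1176/47) = (-20 + (8 + (-20 + 2*(⅓)*3))²)*(-1176/47) = (-20 + (8 + (-20 + 2))²)*(-1176/47) = (-20 + (8 - 18)²)*(-1176/47) = (-20 + (-10)²)*(-1176/47) = (-20 + 100)*(-1176/47) = 80*(-1176/47) = -94080/47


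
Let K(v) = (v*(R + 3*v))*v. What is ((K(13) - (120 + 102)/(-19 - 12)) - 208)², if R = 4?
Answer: 47983340601/961 ≈ 4.9931e+7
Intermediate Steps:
K(v) = v²*(4 + 3*v) (K(v) = (v*(4 + 3*v))*v = v²*(4 + 3*v))
((K(13) - (120 + 102)/(-19 - 12)) - 208)² = ((13²*(4 + 3*13) - (120 + 102)/(-19 - 12)) - 208)² = ((169*(4 + 39) - 222/(-31)) - 208)² = ((169*43 - 222*(-1)/31) - 208)² = ((7267 - 1*(-222/31)) - 208)² = ((7267 + 222/31) - 208)² = (225499/31 - 208)² = (219051/31)² = 47983340601/961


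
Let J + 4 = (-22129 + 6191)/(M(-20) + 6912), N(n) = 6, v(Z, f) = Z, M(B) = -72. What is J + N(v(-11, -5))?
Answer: -1129/3420 ≈ -0.33012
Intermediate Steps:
J = -21649/3420 (J = -4 + (-22129 + 6191)/(-72 + 6912) = -4 - 15938/6840 = -4 - 15938*1/6840 = -4 - 7969/3420 = -21649/3420 ≈ -6.3301)
J + N(v(-11, -5)) = -21649/3420 + 6 = -1129/3420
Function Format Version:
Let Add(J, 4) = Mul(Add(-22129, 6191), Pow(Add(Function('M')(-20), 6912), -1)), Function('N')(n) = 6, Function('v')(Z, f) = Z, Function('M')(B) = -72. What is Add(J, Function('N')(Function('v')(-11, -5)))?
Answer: Rational(-1129, 3420) ≈ -0.33012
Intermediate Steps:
J = Rational(-21649, 3420) (J = Add(-4, Mul(Add(-22129, 6191), Pow(Add(-72, 6912), -1))) = Add(-4, Mul(-15938, Pow(6840, -1))) = Add(-4, Mul(-15938, Rational(1, 6840))) = Add(-4, Rational(-7969, 3420)) = Rational(-21649, 3420) ≈ -6.3301)
Add(J, Function('N')(Function('v')(-11, -5))) = Add(Rational(-21649, 3420), 6) = Rational(-1129, 3420)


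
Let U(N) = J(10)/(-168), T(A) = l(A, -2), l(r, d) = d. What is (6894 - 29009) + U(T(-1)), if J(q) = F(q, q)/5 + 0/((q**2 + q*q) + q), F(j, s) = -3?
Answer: -6192199/280 ≈ -22115.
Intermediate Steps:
T(A) = -2
J(q) = -3/5 (J(q) = -3/5 + 0/((q**2 + q*q) + q) = -3*1/5 + 0/((q**2 + q**2) + q) = -3/5 + 0/(2*q**2 + q) = -3/5 + 0/(q + 2*q**2) = -3/5 + 0 = -3/5)
U(N) = 1/280 (U(N) = -3/5/(-168) = -3/5*(-1/168) = 1/280)
(6894 - 29009) + U(T(-1)) = (6894 - 29009) + 1/280 = -22115 + 1/280 = -6192199/280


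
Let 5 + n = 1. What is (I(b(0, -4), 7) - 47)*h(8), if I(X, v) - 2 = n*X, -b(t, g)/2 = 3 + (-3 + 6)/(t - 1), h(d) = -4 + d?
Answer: -180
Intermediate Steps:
b(t, g) = -6 - 6/(-1 + t) (b(t, g) = -2*(3 + (-3 + 6)/(t - 1)) = -2*(3 + 3/(-1 + t)) = -6 - 6/(-1 + t))
n = -4 (n = -5 + 1 = -4)
I(X, v) = 2 - 4*X
(I(b(0, -4), 7) - 47)*h(8) = ((2 - (-24)*0/(-1 + 0)) - 47)*(-4 + 8) = ((2 - (-24)*0/(-1)) - 47)*4 = ((2 - (-24)*0*(-1)) - 47)*4 = ((2 - 4*0) - 47)*4 = ((2 + 0) - 47)*4 = (2 - 47)*4 = -45*4 = -180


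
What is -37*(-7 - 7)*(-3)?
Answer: -1554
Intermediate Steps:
-37*(-7 - 7)*(-3) = -37*(-14)*(-3) = 518*(-3) = -1554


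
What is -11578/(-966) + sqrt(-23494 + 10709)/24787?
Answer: 827/69 + I*sqrt(12785)/24787 ≈ 11.986 + 0.0045617*I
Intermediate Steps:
-11578/(-966) + sqrt(-23494 + 10709)/24787 = -11578*(-1/966) + sqrt(-12785)*(1/24787) = 827/69 + (I*sqrt(12785))*(1/24787) = 827/69 + I*sqrt(12785)/24787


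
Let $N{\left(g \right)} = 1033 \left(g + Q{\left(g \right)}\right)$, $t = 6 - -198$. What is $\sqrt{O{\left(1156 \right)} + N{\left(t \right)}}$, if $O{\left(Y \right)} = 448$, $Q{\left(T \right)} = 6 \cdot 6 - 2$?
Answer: $\sqrt{246302} \approx 496.29$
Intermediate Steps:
$t = 204$ ($t = 6 + 198 = 204$)
$Q{\left(T \right)} = 34$ ($Q{\left(T \right)} = 36 - 2 = 34$)
$N{\left(g \right)} = 35122 + 1033 g$ ($N{\left(g \right)} = 1033 \left(g + 34\right) = 1033 \left(34 + g\right) = 35122 + 1033 g$)
$\sqrt{O{\left(1156 \right)} + N{\left(t \right)}} = \sqrt{448 + \left(35122 + 1033 \cdot 204\right)} = \sqrt{448 + \left(35122 + 210732\right)} = \sqrt{448 + 245854} = \sqrt{246302}$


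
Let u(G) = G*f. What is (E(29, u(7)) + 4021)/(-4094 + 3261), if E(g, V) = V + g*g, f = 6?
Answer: -4904/833 ≈ -5.8872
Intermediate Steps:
u(G) = 6*G (u(G) = G*6 = 6*G)
E(g, V) = V + g²
(E(29, u(7)) + 4021)/(-4094 + 3261) = ((6*7 + 29²) + 4021)/(-4094 + 3261) = ((42 + 841) + 4021)/(-833) = (883 + 4021)*(-1/833) = 4904*(-1/833) = -4904/833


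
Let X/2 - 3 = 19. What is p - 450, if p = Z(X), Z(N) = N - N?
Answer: -450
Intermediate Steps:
X = 44 (X = 6 + 2*19 = 6 + 38 = 44)
Z(N) = 0
p = 0
p - 450 = 0 - 450 = -450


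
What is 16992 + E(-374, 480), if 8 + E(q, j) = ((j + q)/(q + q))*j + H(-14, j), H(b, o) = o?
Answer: 3253048/187 ≈ 17396.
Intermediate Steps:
E(q, j) = -8 + j + j*(j + q)/(2*q) (E(q, j) = -8 + (((j + q)/(q + q))*j + j) = -8 + (((j + q)/((2*q)))*j + j) = -8 + (((j + q)*(1/(2*q)))*j + j) = -8 + (((j + q)/(2*q))*j + j) = -8 + (j*(j + q)/(2*q) + j) = -8 + (j + j*(j + q)/(2*q)) = -8 + j + j*(j + q)/(2*q))
16992 + E(-374, 480) = 16992 + (½)*(480² - 374*(-16 + 3*480))/(-374) = 16992 + (½)*(-1/374)*(230400 - 374*(-16 + 1440)) = 16992 + (½)*(-1/374)*(230400 - 374*1424) = 16992 + (½)*(-1/374)*(230400 - 532576) = 16992 + (½)*(-1/374)*(-302176) = 16992 + 75544/187 = 3253048/187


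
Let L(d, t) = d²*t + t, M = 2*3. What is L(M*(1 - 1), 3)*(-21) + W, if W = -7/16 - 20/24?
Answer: -3085/48 ≈ -64.271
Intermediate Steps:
W = -61/48 (W = -7*1/16 - 20*1/24 = -7/16 - ⅚ = -61/48 ≈ -1.2708)
M = 6
L(d, t) = t + t*d² (L(d, t) = t*d² + t = t + t*d²)
L(M*(1 - 1), 3)*(-21) + W = (3*(1 + (6*(1 - 1))²))*(-21) - 61/48 = (3*(1 + (6*0)²))*(-21) - 61/48 = (3*(1 + 0²))*(-21) - 61/48 = (3*(1 + 0))*(-21) - 61/48 = (3*1)*(-21) - 61/48 = 3*(-21) - 61/48 = -63 - 61/48 = -3085/48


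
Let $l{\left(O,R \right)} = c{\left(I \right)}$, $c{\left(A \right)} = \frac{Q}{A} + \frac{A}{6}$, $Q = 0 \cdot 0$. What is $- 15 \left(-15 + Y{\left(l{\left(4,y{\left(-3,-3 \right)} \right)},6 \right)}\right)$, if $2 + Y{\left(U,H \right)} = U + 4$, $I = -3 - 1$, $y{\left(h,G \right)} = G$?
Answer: $205$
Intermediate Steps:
$Q = 0$
$I = -4$ ($I = -3 - 1 = -4$)
$c{\left(A \right)} = \frac{A}{6}$ ($c{\left(A \right)} = \frac{0}{A} + \frac{A}{6} = 0 + A \frac{1}{6} = 0 + \frac{A}{6} = \frac{A}{6}$)
$l{\left(O,R \right)} = - \frac{2}{3}$ ($l{\left(O,R \right)} = \frac{1}{6} \left(-4\right) = - \frac{2}{3}$)
$Y{\left(U,H \right)} = 2 + U$ ($Y{\left(U,H \right)} = -2 + \left(U + 4\right) = -2 + \left(4 + U\right) = 2 + U$)
$- 15 \left(-15 + Y{\left(l{\left(4,y{\left(-3,-3 \right)} \right)},6 \right)}\right) = - 15 \left(-15 + \left(2 - \frac{2}{3}\right)\right) = - 15 \left(-15 + \frac{4}{3}\right) = \left(-15\right) \left(- \frac{41}{3}\right) = 205$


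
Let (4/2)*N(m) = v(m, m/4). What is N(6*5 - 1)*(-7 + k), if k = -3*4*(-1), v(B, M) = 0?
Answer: 0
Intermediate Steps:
k = 12 (k = -12*(-1) = 12)
N(m) = 0 (N(m) = (½)*0 = 0)
N(6*5 - 1)*(-7 + k) = 0*(-7 + 12) = 0*5 = 0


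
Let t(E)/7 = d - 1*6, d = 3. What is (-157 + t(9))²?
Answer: 31684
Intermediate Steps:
t(E) = -21 (t(E) = 7*(3 - 1*6) = 7*(3 - 6) = 7*(-3) = -21)
(-157 + t(9))² = (-157 - 21)² = (-178)² = 31684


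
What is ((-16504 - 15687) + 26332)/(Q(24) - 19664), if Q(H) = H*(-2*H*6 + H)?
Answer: 5859/26000 ≈ 0.22535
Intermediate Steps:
Q(H) = -11*H**2 (Q(H) = H*(-12*H + H) = H*(-11*H) = -11*H**2)
((-16504 - 15687) + 26332)/(Q(24) - 19664) = ((-16504 - 15687) + 26332)/(-11*24**2 - 19664) = (-32191 + 26332)/(-11*576 - 19664) = -5859/(-6336 - 19664) = -5859/(-26000) = -5859*(-1/26000) = 5859/26000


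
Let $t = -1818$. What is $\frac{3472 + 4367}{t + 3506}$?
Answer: $\frac{7839}{1688} \approx 4.644$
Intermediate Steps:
$\frac{3472 + 4367}{t + 3506} = \frac{3472 + 4367}{-1818 + 3506} = \frac{7839}{1688}$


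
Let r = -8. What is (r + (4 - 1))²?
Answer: 25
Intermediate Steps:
(r + (4 - 1))² = (-8 + (4 - 1))² = (-8 + 3)² = (-5)² = 25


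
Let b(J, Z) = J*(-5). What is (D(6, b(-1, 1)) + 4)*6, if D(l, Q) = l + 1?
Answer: 66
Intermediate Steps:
b(J, Z) = -5*J
D(l, Q) = 1 + l
(D(6, b(-1, 1)) + 4)*6 = ((1 + 6) + 4)*6 = (7 + 4)*6 = 11*6 = 66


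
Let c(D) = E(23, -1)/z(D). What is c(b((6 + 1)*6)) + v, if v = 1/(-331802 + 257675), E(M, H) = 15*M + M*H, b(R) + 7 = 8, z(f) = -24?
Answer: -1326051/98836 ≈ -13.417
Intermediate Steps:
b(R) = 1 (b(R) = -7 + 8 = 1)
E(M, H) = 15*M + H*M
c(D) = -161/12 (c(D) = (23*(15 - 1))/(-24) = (23*14)*(-1/24) = 322*(-1/24) = -161/12)
v = -1/74127 (v = 1/(-74127) = -1/74127 ≈ -1.3490e-5)
c(b((6 + 1)*6)) + v = -161/12 - 1/74127 = -1326051/98836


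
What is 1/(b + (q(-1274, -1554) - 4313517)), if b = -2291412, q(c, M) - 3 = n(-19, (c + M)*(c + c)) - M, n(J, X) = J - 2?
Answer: -1/6603393 ≈ -1.5144e-7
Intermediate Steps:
n(J, X) = -2 + J
q(c, M) = -18 - M (q(c, M) = 3 + ((-2 - 19) - M) = 3 + (-21 - M) = -18 - M)
1/(b + (q(-1274, -1554) - 4313517)) = 1/(-2291412 + ((-18 - 1*(-1554)) - 4313517)) = 1/(-2291412 + ((-18 + 1554) - 4313517)) = 1/(-2291412 + (1536 - 4313517)) = 1/(-2291412 - 4311981) = 1/(-6603393) = -1/6603393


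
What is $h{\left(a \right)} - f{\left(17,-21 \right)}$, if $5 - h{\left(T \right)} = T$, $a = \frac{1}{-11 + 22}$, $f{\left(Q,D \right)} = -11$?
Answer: $\frac{175}{11} \approx 15.909$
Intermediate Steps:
$a = \frac{1}{11} \approx 0.090909$
$h{\left(T \right)} = 5 - T$
$h{\left(a \right)} - f{\left(17,-21 \right)} = \left(5 - \frac{1}{11}\right) - -11 = \left(5 - \frac{1}{11}\right) + 11 = \frac{54}{11} + 11 = \frac{175}{11}$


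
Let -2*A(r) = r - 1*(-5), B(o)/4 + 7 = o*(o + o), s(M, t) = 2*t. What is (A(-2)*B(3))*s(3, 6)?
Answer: -792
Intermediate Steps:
B(o) = -28 + 8*o**2 (B(o) = -28 + 4*(o*(o + o)) = -28 + 4*(o*(2*o)) = -28 + 4*(2*o**2) = -28 + 8*o**2)
A(r) = -5/2 - r/2 (A(r) = -(r - 1*(-5))/2 = -(r + 5)/2 = -(5 + r)/2 = -5/2 - r/2)
(A(-2)*B(3))*s(3, 6) = ((-5/2 - 1/2*(-2))*(-28 + 8*3**2))*(2*6) = ((-5/2 + 1)*(-28 + 8*9))*12 = -3*(-28 + 72)/2*12 = -3/2*44*12 = -66*12 = -792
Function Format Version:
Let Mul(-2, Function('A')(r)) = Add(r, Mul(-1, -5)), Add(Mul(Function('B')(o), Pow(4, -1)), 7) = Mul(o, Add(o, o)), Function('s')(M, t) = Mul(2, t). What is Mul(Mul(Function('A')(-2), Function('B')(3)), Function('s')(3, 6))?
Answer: -792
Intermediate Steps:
Function('B')(o) = Add(-28, Mul(8, Pow(o, 2))) (Function('B')(o) = Add(-28, Mul(4, Mul(o, Add(o, o)))) = Add(-28, Mul(4, Mul(o, Mul(2, o)))) = Add(-28, Mul(4, Mul(2, Pow(o, 2)))) = Add(-28, Mul(8, Pow(o, 2))))
Function('A')(r) = Add(Rational(-5, 2), Mul(Rational(-1, 2), r)) (Function('A')(r) = Mul(Rational(-1, 2), Add(r, Mul(-1, -5))) = Mul(Rational(-1, 2), Add(r, 5)) = Mul(Rational(-1, 2), Add(5, r)) = Add(Rational(-5, 2), Mul(Rational(-1, 2), r)))
Mul(Mul(Function('A')(-2), Function('B')(3)), Function('s')(3, 6)) = Mul(Mul(Add(Rational(-5, 2), Mul(Rational(-1, 2), -2)), Add(-28, Mul(8, Pow(3, 2)))), Mul(2, 6)) = Mul(Mul(Add(Rational(-5, 2), 1), Add(-28, Mul(8, 9))), 12) = Mul(Mul(Rational(-3, 2), Add(-28, 72)), 12) = Mul(Mul(Rational(-3, 2), 44), 12) = Mul(-66, 12) = -792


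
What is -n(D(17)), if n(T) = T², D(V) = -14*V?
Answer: -56644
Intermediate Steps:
-n(D(17)) = -(-14*17)² = -1*(-238)² = -1*56644 = -56644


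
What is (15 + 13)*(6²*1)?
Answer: 1008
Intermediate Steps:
(15 + 13)*(6²*1) = 28*(36*1) = 28*36 = 1008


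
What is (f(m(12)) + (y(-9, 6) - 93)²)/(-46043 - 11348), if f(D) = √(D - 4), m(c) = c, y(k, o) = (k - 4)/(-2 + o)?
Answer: -148225/918256 - 2*√2/57391 ≈ -0.16147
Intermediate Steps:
y(k, o) = (-4 + k)/(-2 + o)
f(D) = √(-4 + D)
(f(m(12)) + (y(-9, 6) - 93)²)/(-46043 - 11348) = (√(-4 + 12) + ((-4 - 9)/(-2 + 6) - 93)²)/(-46043 - 11348) = (√8 + (-13/4 - 93)²)/(-57391) = (2*√2 + ((¼)*(-13) - 93)²)*(-1/57391) = (2*√2 + (-13/4 - 93)²)*(-1/57391) = (2*√2 + (-385/4)²)*(-1/57391) = (2*√2 + 148225/16)*(-1/57391) = (148225/16 + 2*√2)*(-1/57391) = -148225/918256 - 2*√2/57391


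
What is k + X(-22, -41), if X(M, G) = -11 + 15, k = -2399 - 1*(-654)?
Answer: -1741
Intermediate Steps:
k = -1745 (k = -2399 + 654 = -1745)
X(M, G) = 4
k + X(-22, -41) = -1745 + 4 = -1741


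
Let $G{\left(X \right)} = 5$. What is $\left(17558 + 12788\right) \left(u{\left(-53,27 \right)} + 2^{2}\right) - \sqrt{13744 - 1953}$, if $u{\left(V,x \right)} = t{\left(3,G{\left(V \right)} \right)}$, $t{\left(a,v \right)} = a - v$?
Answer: $60692 - \sqrt{11791} \approx 60583.0$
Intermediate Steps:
$u{\left(V,x \right)} = -2$ ($u{\left(V,x \right)} = 3 - 5 = -2$)
$\left(17558 + 12788\right) \left(u{\left(-53,27 \right)} + 2^{2}\right) - \sqrt{13744 - 1953} = \left(17558 + 12788\right) \left(-2 + 2^{2}\right) - \sqrt{13744 - 1953} = 30346 \left(-2 + 4\right) - \sqrt{11791} = 30346 \cdot 2 - \sqrt{11791} = 60692 - \sqrt{11791}$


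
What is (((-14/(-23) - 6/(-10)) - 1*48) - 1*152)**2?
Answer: 522625321/13225 ≈ 39518.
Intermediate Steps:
(((-14/(-23) - 6/(-10)) - 1*48) - 1*152)**2 = (((-14*(-1/23) - 6*(-1/10)) - 48) - 152)**2 = (((14/23 + 3/5) - 48) - 152)**2 = ((139/115 - 48) - 152)**2 = (-5381/115 - 152)**2 = (-22861/115)**2 = 522625321/13225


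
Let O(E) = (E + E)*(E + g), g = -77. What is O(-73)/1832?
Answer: 5475/458 ≈ 11.954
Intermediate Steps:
O(E) = 2*E*(-77 + E) (O(E) = (E + E)*(E - 77) = (2*E)*(-77 + E) = 2*E*(-77 + E))
O(-73)/1832 = (2*(-73)*(-77 - 73))/1832 = (2*(-73)*(-150))*(1/1832) = 21900*(1/1832) = 5475/458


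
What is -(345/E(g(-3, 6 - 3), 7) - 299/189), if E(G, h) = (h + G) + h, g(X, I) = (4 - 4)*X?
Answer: -8717/378 ≈ -23.061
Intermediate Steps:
g(X, I) = 0 (g(X, I) = 0*X = 0)
E(G, h) = G + 2*h (E(G, h) = (G + h) + h = G + 2*h)
-(345/E(g(-3, 6 - 3), 7) - 299/189) = -(345/(0 + 2*7) - 299/189) = -(345/(0 + 14) - 299*1/189) = -(345/14 - 299/189) = -1*8717/378 = -8717/378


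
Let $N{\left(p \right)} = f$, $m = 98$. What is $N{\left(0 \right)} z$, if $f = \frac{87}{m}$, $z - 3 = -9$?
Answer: $- \frac{261}{49} \approx -5.3265$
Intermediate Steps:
$z = -6$ ($z = 3 - 9 = -6$)
$f = \frac{87}{98} \approx 0.88776$
$N{\left(p \right)} = \frac{87}{98}$
$N{\left(0 \right)} z = \frac{87}{98} \left(-6\right) = - \frac{261}{49}$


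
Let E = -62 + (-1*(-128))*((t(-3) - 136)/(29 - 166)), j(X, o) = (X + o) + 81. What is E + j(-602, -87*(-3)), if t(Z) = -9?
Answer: -25554/137 ≈ -186.53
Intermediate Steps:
j(X, o) = 81 + X + o
E = 10066/137 (E = -62 + (-1*(-128))*((-9 - 136)/(29 - 166)) = -62 + 128*(-145/(-137)) = -62 + 128*(-145*(-1/137)) = -62 + 128*(145/137) = -62 + 18560/137 = 10066/137 ≈ 73.474)
E + j(-602, -87*(-3)) = 10066/137 + (81 - 602 - 87*(-3)) = 10066/137 + (81 - 602 + 261) = 10066/137 - 260 = -25554/137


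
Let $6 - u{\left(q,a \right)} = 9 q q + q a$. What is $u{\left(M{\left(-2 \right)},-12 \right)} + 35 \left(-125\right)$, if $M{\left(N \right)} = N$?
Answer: $-4429$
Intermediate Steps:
$u{\left(q,a \right)} = 6 - 9 q^{2} - a q$ ($u{\left(q,a \right)} = 6 - \left(9 q q + q a\right) = 6 - \left(9 q^{2} + a q\right) = 6 - 9 q^{2} - a q$)
$u{\left(M{\left(-2 \right)},-12 \right)} + 35 \left(-125\right) = \left(6 - 9 \left(-2\right)^{2} - \left(-12\right) \left(-2\right)\right) + 35 \left(-125\right) = \left(6 - 36 - 24\right) - 4375 = -54 - 4375 = -4429$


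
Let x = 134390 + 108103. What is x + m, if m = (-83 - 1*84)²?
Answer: 270382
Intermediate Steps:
x = 242493
m = 27889 (m = (-83 - 84)² = (-167)² = 27889)
x + m = 242493 + 27889 = 270382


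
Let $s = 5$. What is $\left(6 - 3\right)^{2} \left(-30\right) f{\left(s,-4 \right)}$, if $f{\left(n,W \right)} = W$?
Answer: $1080$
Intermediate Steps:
$\left(6 - 3\right)^{2} \left(-30\right) f{\left(s,-4 \right)} = \left(6 - 3\right)^{2} \left(-30\right) \left(-4\right) = 3^{2} \left(-30\right) \left(-4\right) = 9 \left(-30\right) \left(-4\right) = \left(-270\right) \left(-4\right) = 1080$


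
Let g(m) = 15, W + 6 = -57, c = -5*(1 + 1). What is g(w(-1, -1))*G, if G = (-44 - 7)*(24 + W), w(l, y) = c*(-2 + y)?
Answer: 29835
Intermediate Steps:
c = -10 (c = -5*2 = -10)
W = -63 (W = -6 - 57 = -63)
w(l, y) = 20 - 10*y (w(l, y) = -10*(-2 + y) = 20 - 10*y)
G = 1989 (G = (-44 - 7)*(24 - 63) = -51*(-39) = 1989)
g(w(-1, -1))*G = 15*1989 = 29835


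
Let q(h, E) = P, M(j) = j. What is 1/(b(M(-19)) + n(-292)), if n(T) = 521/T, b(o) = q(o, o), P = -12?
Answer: -292/4025 ≈ -0.072547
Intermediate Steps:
q(h, E) = -12
b(o) = -12
1/(b(M(-19)) + n(-292)) = 1/(-12 + 521/(-292)) = 1/(-12 + 521*(-1/292)) = 1/(-12 - 521/292) = 1/(-4025/292) = -292/4025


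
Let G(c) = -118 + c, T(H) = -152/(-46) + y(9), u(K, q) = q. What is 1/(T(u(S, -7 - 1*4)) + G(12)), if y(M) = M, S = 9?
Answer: -23/2155 ≈ -0.010673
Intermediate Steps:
T(H) = 283/23 (T(H) = -152/(-46) + 9 = -152*(-1/46) + 9 = 76/23 + 9 = 283/23)
1/(T(u(S, -7 - 1*4)) + G(12)) = 1/(283/23 + (-118 + 12)) = 1/(283/23 - 106) = 1/(-2155/23) = -23/2155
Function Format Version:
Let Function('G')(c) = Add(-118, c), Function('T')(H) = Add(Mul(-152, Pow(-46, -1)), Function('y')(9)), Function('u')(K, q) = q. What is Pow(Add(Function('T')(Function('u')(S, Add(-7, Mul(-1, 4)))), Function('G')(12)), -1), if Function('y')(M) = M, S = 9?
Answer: Rational(-23, 2155) ≈ -0.010673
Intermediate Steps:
Function('T')(H) = Rational(283, 23) (Function('T')(H) = Add(Mul(-152, Pow(-46, -1)), 9) = Add(Mul(-152, Rational(-1, 46)), 9) = Add(Rational(76, 23), 9) = Rational(283, 23))
Pow(Add(Function('T')(Function('u')(S, Add(-7, Mul(-1, 4)))), Function('G')(12)), -1) = Pow(Add(Rational(283, 23), Add(-118, 12)), -1) = Pow(Add(Rational(283, 23), -106), -1) = Pow(Rational(-2155, 23), -1) = Rational(-23, 2155)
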